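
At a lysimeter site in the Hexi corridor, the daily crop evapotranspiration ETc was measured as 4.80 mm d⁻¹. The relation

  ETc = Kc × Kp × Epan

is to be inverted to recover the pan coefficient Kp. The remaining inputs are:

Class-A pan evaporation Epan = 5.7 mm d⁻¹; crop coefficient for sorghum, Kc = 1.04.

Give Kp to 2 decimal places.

ETc = Kc × Kp × Epan  ⇒  Kp = ETc / (Kc × Epan)
Kp = 4.80 / (1.04 × 5.7) = 4.80 / 5.928 = 0.8097

0.81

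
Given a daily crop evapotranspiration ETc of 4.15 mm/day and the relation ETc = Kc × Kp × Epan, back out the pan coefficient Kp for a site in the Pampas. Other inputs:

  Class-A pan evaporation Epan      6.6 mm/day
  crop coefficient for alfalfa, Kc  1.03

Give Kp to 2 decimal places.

0.61

ETc = Kc × Kp × Epan  ⇒  Kp = ETc / (Kc × Epan)
Kp = 4.15 / (1.03 × 6.6) = 4.15 / 6.798 = 0.6105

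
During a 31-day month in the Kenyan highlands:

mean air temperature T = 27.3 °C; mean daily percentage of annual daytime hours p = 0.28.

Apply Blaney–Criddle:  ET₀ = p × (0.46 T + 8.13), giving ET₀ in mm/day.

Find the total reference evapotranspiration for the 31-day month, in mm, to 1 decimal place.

ET₀ = 0.28 × (0.46 × 27.3 + 8.13) = 0.28 × 20.688 = 5.7926 mm/d
Monthly total = 5.7926 × 31 = 179.571 mm

179.6 mm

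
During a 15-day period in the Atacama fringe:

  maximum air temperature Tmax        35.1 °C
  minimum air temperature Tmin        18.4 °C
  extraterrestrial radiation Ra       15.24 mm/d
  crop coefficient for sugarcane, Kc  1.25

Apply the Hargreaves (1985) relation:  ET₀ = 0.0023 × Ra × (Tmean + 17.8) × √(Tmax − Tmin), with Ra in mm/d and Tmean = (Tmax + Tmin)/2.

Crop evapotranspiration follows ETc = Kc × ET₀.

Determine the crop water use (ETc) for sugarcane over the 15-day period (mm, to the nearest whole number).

120 mm

Tmean = (35.1 + 18.4)/2 = 26.75 °C
ET₀ = 0.0023 × 15.24 × (26.75 + 17.8) × √16.7 = 0.0023 × 15.24 × 44.55 × 4.0866 = 6.3815 mm/d
ETc = Kc × ET₀ = 1.25 × 6.3815 = 7.9769 mm/d
Over 15 days: 7.9769 × 15 = 119.654 mm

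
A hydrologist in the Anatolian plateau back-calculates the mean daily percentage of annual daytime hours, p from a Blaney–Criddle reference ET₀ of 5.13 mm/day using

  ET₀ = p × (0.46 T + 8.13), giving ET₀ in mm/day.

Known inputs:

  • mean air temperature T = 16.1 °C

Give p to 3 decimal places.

0.330

p = ET₀ / (0.46 T + 8.13) = 5.13 / (0.46 × 16.1 + 8.13) = 5.13 / 15.536 = 0.3302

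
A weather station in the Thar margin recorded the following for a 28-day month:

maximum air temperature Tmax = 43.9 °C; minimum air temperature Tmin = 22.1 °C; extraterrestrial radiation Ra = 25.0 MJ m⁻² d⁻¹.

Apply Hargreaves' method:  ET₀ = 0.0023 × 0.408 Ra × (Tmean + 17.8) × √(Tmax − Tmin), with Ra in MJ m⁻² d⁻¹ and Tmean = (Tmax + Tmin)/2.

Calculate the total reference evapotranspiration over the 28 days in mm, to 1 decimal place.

Tmean = (43.9 + 22.1)/2 = 33.00 °C
0.408 Ra = 0.408 × 25.0 = 10.2000 mm/d equivalent
ET₀ = 0.0023 × 10.2000 × (33.00 + 17.8) × √21.8 = 0.0023 × 10.2000 × 50.80 × 4.6690 = 5.5644 mm/d
Over 28 days: 5.5644 × 28 = 155.803 mm

155.8 mm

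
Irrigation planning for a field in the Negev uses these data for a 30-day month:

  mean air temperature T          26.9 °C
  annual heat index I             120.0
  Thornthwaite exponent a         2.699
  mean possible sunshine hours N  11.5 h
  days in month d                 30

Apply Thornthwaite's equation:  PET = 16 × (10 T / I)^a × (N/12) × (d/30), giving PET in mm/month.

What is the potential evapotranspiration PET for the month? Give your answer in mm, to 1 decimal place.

135.5 mm

10T/I = 10 × 26.9 / 120.0 = 2.2417
(10T/I)^a = 2.2417^2.699 = 8.8350
Uncorrected PET = 16 × 8.8350 = 141.360 mm
Correction = (N/12)(d/30) = (11.5/12)(30/30) = 0.9583
PET = 141.360 × 0.9583 = 135.465 mm/month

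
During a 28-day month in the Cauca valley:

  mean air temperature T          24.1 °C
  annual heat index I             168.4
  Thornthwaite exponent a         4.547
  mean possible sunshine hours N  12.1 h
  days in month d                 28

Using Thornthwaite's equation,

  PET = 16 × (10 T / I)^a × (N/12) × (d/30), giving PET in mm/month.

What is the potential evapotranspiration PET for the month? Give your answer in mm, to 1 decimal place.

10T/I = 10 × 24.1 / 168.4 = 1.4311
(10T/I)^a = 1.4311^4.547 = 5.1031
Uncorrected PET = 16 × 5.1031 = 81.650 mm
Correction = (N/12)(d/30) = (12.1/12)(28/30) = 0.9411
PET = 81.650 × 0.9411 = 76.841 mm/month

76.8 mm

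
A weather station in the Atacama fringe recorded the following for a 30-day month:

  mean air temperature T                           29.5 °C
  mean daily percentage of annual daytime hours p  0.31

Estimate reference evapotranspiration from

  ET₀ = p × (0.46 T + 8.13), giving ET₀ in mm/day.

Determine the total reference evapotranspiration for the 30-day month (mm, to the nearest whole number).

202 mm

ET₀ = 0.31 × (0.46 × 29.5 + 8.13) = 0.31 × 21.700 = 6.7270 mm/d
Monthly total = 6.7270 × 30 = 201.810 mm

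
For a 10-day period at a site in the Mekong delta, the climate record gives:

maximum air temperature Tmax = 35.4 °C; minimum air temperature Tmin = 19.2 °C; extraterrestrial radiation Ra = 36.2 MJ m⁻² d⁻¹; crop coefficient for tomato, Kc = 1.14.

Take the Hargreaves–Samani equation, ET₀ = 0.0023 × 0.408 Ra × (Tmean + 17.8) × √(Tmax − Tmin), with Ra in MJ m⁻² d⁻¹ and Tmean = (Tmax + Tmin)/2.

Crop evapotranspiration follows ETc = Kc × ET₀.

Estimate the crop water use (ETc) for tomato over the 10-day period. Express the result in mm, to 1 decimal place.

Tmean = (35.4 + 19.2)/2 = 27.30 °C
0.408 Ra = 0.408 × 36.2 = 14.7696 mm/d equivalent
ET₀ = 0.0023 × 14.7696 × (27.30 + 17.8) × √16.2 = 0.0023 × 14.7696 × 45.10 × 4.0249 = 6.1664 mm/d
ETc = Kc × ET₀ = 1.14 × 6.1664 = 7.0297 mm/d
Over 10 days: 7.0297 × 10 = 70.297 mm

70.3 mm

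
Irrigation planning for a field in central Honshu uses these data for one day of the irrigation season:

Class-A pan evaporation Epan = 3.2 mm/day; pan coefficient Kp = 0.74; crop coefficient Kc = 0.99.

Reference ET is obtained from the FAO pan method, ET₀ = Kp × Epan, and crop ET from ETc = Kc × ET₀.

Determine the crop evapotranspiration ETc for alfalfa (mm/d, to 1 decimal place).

ET₀ = 0.74 × 3.2 = 2.3680 mm/d
ETc = Kc × ET₀ = 0.99 × 2.3680 = 2.3443 mm/d

2.3 mm/d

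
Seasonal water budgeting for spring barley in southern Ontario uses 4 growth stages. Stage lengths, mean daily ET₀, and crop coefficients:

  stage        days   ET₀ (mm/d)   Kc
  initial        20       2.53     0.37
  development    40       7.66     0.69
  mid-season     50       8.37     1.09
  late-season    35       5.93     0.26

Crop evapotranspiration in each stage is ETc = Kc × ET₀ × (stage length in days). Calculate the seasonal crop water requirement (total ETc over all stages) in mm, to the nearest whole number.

initial: 0.37 × 2.53 × 20 = 18.72 mm
development: 0.69 × 7.66 × 40 = 211.42 mm
mid-season: 1.09 × 8.37 × 50 = 456.17 mm
late-season: 0.26 × 5.93 × 35 = 53.96 mm
Seasonal total = 740.27 mm

740 mm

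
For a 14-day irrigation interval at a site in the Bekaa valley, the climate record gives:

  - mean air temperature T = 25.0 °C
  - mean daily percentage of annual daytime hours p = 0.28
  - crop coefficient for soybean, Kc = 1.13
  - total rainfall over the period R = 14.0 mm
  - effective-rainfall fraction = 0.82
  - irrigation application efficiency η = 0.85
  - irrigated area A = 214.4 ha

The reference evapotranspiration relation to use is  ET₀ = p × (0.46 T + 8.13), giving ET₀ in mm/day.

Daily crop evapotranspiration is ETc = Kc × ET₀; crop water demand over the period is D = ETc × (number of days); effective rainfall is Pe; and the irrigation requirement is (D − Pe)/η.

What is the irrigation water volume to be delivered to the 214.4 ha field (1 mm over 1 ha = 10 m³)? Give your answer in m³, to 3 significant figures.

ET₀ = 0.28 × (0.46 × 25.0 + 8.13) = 0.28 × 19.630 = 5.4964 mm/d
ETc = Kc × ET₀ = 1.13 × 5.4964 = 6.2109 mm/d
Crop demand D = ETc × 14 d = 6.2109 × 14 = 86.953 mm
Pe = 0.82 × 14.0 = 11.480 mm
D − Pe = 86.953 − 11.480 = 75.473 mm
Gross irrigation = 75.473 / 0.85 = 88.792 mm
Volume = 88.792 mm × 214.4 ha × 10 = 190370.0 m³

190000 m³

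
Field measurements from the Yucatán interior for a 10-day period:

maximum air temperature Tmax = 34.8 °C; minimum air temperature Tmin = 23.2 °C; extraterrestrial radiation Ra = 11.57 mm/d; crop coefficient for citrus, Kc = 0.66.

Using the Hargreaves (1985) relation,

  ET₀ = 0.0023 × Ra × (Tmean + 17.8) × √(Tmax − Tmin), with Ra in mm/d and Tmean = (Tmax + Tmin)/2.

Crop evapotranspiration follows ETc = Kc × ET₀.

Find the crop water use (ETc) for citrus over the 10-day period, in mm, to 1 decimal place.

28.0 mm

Tmean = (34.8 + 23.2)/2 = 29.00 °C
ET₀ = 0.0023 × 11.57 × (29.00 + 17.8) × √11.6 = 0.0023 × 11.57 × 46.80 × 3.4059 = 4.2417 mm/d
ETc = Kc × ET₀ = 0.66 × 4.2417 = 2.7995 mm/d
Over 10 days: 2.7995 × 10 = 27.995 mm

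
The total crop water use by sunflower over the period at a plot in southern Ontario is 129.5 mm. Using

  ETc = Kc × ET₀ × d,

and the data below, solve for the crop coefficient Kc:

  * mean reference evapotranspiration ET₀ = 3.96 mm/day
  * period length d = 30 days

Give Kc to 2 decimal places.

1.09

ETc = Kc × ET₀ × d  ⇒  Kc = ETc / (ET₀ × d)
Kc = 129.5 / (3.96 × 30) = 129.5 / 118.80 = 1.0901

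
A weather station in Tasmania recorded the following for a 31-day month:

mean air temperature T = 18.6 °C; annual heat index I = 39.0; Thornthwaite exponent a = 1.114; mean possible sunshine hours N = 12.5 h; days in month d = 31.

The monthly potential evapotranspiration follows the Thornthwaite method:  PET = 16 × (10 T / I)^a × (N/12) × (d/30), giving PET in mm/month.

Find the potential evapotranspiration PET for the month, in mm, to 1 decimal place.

98.1 mm

10T/I = 10 × 18.6 / 39.0 = 4.7692
(10T/I)^a = 4.7692^1.114 = 5.6989
Uncorrected PET = 16 × 5.6989 = 91.182 mm
Correction = (N/12)(d/30) = (12.5/12)(31/30) = 1.0764
PET = 91.182 × 1.0764 = 98.148 mm/month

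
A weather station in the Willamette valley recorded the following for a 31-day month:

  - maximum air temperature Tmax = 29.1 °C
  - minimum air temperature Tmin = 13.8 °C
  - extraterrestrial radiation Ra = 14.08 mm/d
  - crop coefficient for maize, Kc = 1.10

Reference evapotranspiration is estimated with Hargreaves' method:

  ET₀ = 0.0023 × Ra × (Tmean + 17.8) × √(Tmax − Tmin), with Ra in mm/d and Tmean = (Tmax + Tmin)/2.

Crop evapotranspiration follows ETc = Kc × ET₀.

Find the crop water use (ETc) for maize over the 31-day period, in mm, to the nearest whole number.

Tmean = (29.1 + 13.8)/2 = 21.45 °C
ET₀ = 0.0023 × 14.08 × (21.45 + 17.8) × √15.3 = 0.0023 × 14.08 × 39.25 × 3.9115 = 4.9718 mm/d
ETc = Kc × ET₀ = 1.10 × 4.9718 = 5.4690 mm/d
Over 31 days: 5.4690 × 31 = 169.539 mm

170 mm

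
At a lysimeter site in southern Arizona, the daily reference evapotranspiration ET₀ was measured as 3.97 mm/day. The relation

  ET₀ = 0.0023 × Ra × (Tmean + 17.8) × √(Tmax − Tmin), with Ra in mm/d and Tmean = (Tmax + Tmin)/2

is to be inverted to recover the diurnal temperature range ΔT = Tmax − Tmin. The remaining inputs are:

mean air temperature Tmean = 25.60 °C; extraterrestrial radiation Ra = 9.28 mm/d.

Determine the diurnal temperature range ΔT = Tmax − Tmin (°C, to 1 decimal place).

18.4 °C

√ΔT = ET₀ / [0.0023 × Ra × (Tmean+17.8)] = 3.97 / (0.0023 × 9.28 × 43.40) = 4.2857
ΔT = 4.2857² = 18.367 °C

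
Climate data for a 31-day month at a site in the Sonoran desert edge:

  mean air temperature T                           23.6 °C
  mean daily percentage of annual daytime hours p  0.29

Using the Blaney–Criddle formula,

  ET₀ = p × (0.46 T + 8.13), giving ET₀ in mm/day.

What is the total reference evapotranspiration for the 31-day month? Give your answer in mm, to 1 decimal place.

170.7 mm

ET₀ = 0.29 × (0.46 × 23.6 + 8.13) = 0.29 × 18.986 = 5.5059 mm/d
Monthly total = 5.5059 × 31 = 170.683 mm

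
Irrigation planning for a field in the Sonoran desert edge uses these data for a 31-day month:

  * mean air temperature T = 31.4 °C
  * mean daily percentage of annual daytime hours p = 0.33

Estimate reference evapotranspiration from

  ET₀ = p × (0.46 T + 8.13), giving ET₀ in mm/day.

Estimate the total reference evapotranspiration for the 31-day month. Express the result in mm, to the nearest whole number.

231 mm

ET₀ = 0.33 × (0.46 × 31.4 + 8.13) = 0.33 × 22.574 = 7.4494 mm/d
Monthly total = 7.4494 × 31 = 230.931 mm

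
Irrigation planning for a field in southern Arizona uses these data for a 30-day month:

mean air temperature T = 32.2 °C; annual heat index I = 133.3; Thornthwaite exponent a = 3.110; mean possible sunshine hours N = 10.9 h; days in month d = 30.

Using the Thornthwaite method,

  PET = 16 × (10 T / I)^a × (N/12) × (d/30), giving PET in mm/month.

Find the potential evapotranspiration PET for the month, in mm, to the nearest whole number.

10T/I = 10 × 32.2 / 133.3 = 2.4156
(10T/I)^a = 2.4156^3.110 = 15.5313
Uncorrected PET = 16 × 15.5313 = 248.501 mm
Correction = (N/12)(d/30) = (10.9/12)(30/30) = 0.9083
PET = 248.501 × 0.9083 = 225.713 mm/month

226 mm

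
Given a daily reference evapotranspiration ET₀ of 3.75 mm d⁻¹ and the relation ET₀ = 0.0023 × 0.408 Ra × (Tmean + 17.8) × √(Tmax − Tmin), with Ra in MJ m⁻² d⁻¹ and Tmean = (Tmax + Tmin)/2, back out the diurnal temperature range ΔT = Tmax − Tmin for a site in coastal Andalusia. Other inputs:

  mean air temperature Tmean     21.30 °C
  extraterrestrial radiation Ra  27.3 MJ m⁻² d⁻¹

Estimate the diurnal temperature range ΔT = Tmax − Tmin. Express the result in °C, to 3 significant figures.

√ΔT = ET₀ / [0.0023 × 0.408 × Ra × (Tmean+17.8)] = 3.75 / (0.0023 × 11.1384 × 39.10) = 3.7437
ΔT = 3.7437² = 14.015 °C

14.0 °C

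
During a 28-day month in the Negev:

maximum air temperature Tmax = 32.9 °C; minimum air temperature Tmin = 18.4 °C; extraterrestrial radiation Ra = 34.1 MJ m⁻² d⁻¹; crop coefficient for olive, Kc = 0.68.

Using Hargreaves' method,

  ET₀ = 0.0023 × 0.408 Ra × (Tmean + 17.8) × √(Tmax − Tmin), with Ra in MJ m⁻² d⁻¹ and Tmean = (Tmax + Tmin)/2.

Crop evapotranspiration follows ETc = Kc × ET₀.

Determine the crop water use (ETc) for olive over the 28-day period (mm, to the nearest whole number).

101 mm

Tmean = (32.9 + 18.4)/2 = 25.65 °C
0.408 Ra = 0.408 × 34.1 = 13.9128 mm/d equivalent
ET₀ = 0.0023 × 13.9128 × (25.65 + 17.8) × √14.5 = 0.0023 × 13.9128 × 43.45 × 3.8079 = 5.2944 mm/d
ETc = Kc × ET₀ = 0.68 × 5.2944 = 3.6002 mm/d
Over 28 days: 3.6002 × 28 = 100.806 mm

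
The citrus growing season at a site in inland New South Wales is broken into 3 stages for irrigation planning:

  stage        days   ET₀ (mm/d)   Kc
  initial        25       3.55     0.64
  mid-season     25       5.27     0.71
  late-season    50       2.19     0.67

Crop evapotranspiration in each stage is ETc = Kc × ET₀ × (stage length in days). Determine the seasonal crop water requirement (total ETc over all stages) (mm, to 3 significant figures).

224 mm

initial: 0.64 × 3.55 × 25 = 56.80 mm
mid-season: 0.71 × 5.27 × 25 = 93.54 mm
late-season: 0.67 × 2.19 × 50 = 73.37 mm
Seasonal total = 223.71 mm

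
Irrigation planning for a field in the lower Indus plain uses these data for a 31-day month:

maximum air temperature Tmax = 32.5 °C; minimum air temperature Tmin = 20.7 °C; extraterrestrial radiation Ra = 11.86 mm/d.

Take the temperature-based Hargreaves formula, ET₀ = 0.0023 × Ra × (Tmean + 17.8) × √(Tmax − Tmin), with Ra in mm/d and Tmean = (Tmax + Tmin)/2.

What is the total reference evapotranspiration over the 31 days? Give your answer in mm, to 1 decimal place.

129.0 mm

Tmean = (32.5 + 20.7)/2 = 26.60 °C
ET₀ = 0.0023 × 11.86 × (26.60 + 17.8) × √11.8 = 0.0023 × 11.86 × 44.40 × 3.4351 = 4.1604 mm/d
Over 31 days: 4.1604 × 31 = 128.972 mm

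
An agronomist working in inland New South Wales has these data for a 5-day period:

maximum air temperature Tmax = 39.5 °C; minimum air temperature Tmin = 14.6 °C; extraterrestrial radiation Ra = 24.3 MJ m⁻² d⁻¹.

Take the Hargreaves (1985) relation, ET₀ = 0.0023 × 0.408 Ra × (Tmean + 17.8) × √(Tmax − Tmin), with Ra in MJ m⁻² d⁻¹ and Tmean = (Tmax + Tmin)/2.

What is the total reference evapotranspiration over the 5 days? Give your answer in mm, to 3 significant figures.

25.5 mm

Tmean = (39.5 + 14.6)/2 = 27.05 °C
0.408 Ra = 0.408 × 24.3 = 9.9144 mm/d equivalent
ET₀ = 0.0023 × 9.9144 × (27.05 + 17.8) × √24.9 = 0.0023 × 9.9144 × 44.85 × 4.9900 = 5.1034 mm/d
Over 5 days: 5.1034 × 5 = 25.517 mm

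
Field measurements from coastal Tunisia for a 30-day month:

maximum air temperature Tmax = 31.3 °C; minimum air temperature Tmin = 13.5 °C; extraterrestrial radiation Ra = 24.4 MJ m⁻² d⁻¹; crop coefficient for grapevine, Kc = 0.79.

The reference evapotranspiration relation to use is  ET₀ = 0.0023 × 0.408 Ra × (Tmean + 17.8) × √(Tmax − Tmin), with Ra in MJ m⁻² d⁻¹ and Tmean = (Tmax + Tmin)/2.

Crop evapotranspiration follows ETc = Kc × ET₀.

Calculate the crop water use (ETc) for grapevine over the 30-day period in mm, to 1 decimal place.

92.0 mm

Tmean = (31.3 + 13.5)/2 = 22.40 °C
0.408 Ra = 0.408 × 24.4 = 9.9552 mm/d equivalent
ET₀ = 0.0023 × 9.9552 × (22.40 + 17.8) × √17.8 = 0.0023 × 9.9552 × 40.20 × 4.2190 = 3.8834 mm/d
ETc = Kc × ET₀ = 0.79 × 3.8834 = 3.0679 mm/d
Over 30 days: 3.0679 × 30 = 92.037 mm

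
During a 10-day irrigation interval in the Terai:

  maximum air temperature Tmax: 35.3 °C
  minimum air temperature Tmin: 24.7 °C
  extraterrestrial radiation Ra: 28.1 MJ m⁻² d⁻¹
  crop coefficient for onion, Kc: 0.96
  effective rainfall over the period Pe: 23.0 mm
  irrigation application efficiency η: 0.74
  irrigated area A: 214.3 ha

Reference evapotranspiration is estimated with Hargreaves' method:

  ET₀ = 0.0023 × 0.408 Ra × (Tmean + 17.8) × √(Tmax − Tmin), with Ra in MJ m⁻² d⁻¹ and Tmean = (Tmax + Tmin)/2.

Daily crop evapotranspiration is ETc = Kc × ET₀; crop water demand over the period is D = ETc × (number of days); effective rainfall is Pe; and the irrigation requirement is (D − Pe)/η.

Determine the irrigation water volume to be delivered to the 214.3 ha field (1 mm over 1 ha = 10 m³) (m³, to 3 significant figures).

Tmean = (35.3 + 24.7)/2 = 30.00 °C
0.408 Ra = 0.408 × 28.1 = 11.4648 mm/d equivalent
ET₀ = 0.0023 × 11.4648 × (30.00 + 17.8) × √10.6 = 0.0023 × 11.4648 × 47.80 × 3.2558 = 4.1037 mm/d
ETc = Kc × ET₀ = 0.96 × 4.1037 = 3.9396 mm/d
Crop demand D = ETc × 10 d = 3.9396 × 10 = 39.396 mm
D − Pe = 39.396 − 23.0 = 16.396 mm
Gross irrigation = 16.396 / 0.74 = 22.157 mm
Volume = 22.157 mm × 214.3 ha × 10 = 47482.5 m³

47500 m³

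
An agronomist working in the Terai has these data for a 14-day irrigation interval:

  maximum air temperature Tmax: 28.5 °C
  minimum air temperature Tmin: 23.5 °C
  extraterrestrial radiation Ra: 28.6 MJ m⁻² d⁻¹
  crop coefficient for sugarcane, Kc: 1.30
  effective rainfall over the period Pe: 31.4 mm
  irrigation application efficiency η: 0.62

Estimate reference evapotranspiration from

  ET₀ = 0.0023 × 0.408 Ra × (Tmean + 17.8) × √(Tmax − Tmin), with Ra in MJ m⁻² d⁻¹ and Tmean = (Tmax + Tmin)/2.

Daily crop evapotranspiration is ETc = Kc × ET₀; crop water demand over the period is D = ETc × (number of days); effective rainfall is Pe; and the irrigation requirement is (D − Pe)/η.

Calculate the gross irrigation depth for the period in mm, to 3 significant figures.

Tmean = (28.5 + 23.5)/2 = 26.00 °C
0.408 Ra = 0.408 × 28.6 = 11.6688 mm/d equivalent
ET₀ = 0.0023 × 11.6688 × (26.00 + 17.8) × √5.0 = 0.0023 × 11.6688 × 43.80 × 2.2361 = 2.6286 mm/d
ETc = Kc × ET₀ = 1.30 × 2.6286 = 3.4172 mm/d
Crop demand D = ETc × 14 d = 3.4172 × 14 = 47.841 mm
D − Pe = 47.841 − 31.4 = 16.441 mm
Gross irrigation = 16.441 / 0.62 = 26.518 mm

26.5 mm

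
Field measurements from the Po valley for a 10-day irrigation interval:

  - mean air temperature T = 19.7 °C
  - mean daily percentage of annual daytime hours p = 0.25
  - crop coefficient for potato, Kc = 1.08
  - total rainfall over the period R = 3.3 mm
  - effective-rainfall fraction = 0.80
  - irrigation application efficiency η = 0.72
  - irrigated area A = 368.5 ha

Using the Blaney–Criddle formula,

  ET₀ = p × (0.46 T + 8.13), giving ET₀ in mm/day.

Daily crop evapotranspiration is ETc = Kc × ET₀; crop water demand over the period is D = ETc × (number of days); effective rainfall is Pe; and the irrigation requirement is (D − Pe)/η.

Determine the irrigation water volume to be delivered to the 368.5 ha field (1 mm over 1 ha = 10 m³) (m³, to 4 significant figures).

224100 m³

ET₀ = 0.25 × (0.46 × 19.7 + 8.13) = 0.25 × 17.192 = 4.2980 mm/d
ETc = Kc × ET₀ = 1.08 × 4.2980 = 4.6418 mm/d
Crop demand D = ETc × 10 d = 4.6418 × 10 = 46.418 mm
Pe = 0.80 × 3.3 = 2.640 mm
D − Pe = 46.418 − 2.640 = 43.778 mm
Gross irrigation = 43.778 / 0.72 = 60.803 mm
Volume = 60.803 mm × 368.5 ha × 10 = 224059.1 m³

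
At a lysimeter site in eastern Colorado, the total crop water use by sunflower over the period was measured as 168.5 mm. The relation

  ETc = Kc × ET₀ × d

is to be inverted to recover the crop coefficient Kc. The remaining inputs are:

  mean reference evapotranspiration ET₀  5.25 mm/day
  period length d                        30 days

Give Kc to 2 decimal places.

ETc = Kc × ET₀ × d  ⇒  Kc = ETc / (ET₀ × d)
Kc = 168.5 / (5.25 × 30) = 168.5 / 157.50 = 1.0698

1.07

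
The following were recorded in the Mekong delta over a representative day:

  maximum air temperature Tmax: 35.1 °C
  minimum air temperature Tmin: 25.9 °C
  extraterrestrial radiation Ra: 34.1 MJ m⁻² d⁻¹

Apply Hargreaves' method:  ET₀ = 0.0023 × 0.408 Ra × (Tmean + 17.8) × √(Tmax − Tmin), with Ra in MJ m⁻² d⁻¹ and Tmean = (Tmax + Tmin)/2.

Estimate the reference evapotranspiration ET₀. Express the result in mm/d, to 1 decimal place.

4.7 mm/d

Tmean = (35.1 + 25.9)/2 = 30.50 °C
0.408 Ra = 0.408 × 34.1 = 13.9128 mm/d equivalent
ET₀ = 0.0023 × 13.9128 × (30.50 + 17.8) × √9.2 = 0.0023 × 13.9128 × 48.30 × 3.0332 = 4.6880 mm/d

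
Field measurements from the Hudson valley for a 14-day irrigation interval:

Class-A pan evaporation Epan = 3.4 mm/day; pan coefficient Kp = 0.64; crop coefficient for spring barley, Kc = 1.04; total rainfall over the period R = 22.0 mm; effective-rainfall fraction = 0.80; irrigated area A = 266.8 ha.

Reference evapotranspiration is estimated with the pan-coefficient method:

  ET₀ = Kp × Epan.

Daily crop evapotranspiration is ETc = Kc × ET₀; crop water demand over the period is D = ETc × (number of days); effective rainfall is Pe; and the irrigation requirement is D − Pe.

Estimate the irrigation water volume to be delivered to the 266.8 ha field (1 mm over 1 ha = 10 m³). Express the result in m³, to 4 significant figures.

37570 m³

ET₀ = 0.64 × 3.4 = 2.1760 mm/d
ETc = Kc × ET₀ = 1.04 × 2.1760 = 2.2630 mm/d
Crop demand D = ETc × 14 d = 2.2630 × 14 = 31.682 mm
Pe = 0.80 × 22.0 = 17.600 mm
D − Pe = 31.682 − 17.600 = 14.082 mm
Volume = 14.082 mm × 266.8 ha × 10 = 37570.8 m³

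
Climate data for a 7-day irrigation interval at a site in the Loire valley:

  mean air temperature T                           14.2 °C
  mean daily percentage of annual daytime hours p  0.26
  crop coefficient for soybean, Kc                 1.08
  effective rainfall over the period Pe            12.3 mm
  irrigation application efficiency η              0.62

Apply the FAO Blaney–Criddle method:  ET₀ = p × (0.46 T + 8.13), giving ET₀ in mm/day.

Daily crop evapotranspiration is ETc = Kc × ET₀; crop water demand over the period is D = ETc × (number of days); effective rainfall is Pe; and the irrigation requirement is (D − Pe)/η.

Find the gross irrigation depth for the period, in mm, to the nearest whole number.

27 mm

ET₀ = 0.26 × (0.46 × 14.2 + 8.13) = 0.26 × 14.662 = 3.8121 mm/d
ETc = Kc × ET₀ = 1.08 × 3.8121 = 4.1171 mm/d
Crop demand D = ETc × 7 d = 4.1171 × 7 = 28.820 mm
D − Pe = 28.820 − 12.3 = 16.520 mm
Gross irrigation = 16.520 / 0.62 = 26.645 mm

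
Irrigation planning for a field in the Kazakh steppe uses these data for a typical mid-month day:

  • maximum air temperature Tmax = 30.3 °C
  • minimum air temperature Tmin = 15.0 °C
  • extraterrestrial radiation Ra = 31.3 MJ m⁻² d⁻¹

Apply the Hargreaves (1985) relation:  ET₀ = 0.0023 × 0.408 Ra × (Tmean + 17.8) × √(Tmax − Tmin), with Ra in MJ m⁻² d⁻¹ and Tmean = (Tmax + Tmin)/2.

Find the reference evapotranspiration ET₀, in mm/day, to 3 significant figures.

Tmean = (30.3 + 15.0)/2 = 22.65 °C
0.408 Ra = 0.408 × 31.3 = 12.7704 mm/d equivalent
ET₀ = 0.0023 × 12.7704 × (22.65 + 17.8) × √15.3 = 0.0023 × 12.7704 × 40.45 × 3.9115 = 4.6472 mm/d

4.65 mm/day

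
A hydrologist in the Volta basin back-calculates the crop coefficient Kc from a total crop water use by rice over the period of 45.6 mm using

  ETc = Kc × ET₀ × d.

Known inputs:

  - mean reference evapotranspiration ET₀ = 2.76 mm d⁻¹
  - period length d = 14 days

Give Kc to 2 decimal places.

ETc = Kc × ET₀ × d  ⇒  Kc = ETc / (ET₀ × d)
Kc = 45.6 / (2.76 × 14) = 45.6 / 38.64 = 1.1801

1.18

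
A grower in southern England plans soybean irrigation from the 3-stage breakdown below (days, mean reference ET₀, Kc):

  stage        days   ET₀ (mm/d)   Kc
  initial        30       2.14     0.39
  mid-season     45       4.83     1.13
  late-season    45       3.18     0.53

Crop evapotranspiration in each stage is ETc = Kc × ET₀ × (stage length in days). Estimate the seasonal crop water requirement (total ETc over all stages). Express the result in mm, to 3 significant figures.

initial: 0.39 × 2.14 × 30 = 25.04 mm
mid-season: 1.13 × 4.83 × 45 = 245.61 mm
late-season: 0.53 × 3.18 × 45 = 75.84 mm
Seasonal total = 346.49 mm

346 mm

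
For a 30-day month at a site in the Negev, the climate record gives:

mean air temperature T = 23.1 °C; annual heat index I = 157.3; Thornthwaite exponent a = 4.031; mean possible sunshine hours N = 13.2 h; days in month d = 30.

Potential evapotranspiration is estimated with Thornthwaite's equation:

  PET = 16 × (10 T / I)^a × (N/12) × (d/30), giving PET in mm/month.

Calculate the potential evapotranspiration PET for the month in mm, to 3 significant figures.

10T/I = 10 × 23.1 / 157.3 = 1.4685
(10T/I)^a = 1.4685^4.031 = 4.7062
Uncorrected PET = 16 × 4.7062 = 75.299 mm
Correction = (N/12)(d/30) = (13.2/12)(30/30) = 1.1000
PET = 75.299 × 1.1000 = 82.829 mm/month

82.8 mm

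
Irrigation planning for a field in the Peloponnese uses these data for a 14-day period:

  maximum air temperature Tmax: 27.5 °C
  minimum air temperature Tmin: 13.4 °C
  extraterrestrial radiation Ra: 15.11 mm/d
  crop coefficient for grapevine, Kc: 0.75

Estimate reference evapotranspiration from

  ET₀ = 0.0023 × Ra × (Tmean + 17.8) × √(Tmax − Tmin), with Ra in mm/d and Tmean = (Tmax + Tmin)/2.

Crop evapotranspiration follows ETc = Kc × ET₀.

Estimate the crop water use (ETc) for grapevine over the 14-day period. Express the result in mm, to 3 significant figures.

Tmean = (27.5 + 13.4)/2 = 20.45 °C
ET₀ = 0.0023 × 15.11 × (20.45 + 17.8) × √14.1 = 0.0023 × 15.11 × 38.25 × 3.7550 = 4.9915 mm/d
ETc = Kc × ET₀ = 0.75 × 4.9915 = 3.7436 mm/d
Over 14 days: 3.7436 × 14 = 52.410 mm

52.4 mm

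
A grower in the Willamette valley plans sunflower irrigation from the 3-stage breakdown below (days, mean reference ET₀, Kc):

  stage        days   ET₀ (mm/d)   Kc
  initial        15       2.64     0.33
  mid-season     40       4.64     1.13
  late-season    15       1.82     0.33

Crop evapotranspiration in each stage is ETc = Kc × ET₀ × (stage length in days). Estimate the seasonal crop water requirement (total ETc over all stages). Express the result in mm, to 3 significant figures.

232 mm

initial: 0.33 × 2.64 × 15 = 13.07 mm
mid-season: 1.13 × 4.64 × 40 = 209.73 mm
late-season: 0.33 × 1.82 × 15 = 9.01 mm
Seasonal total = 231.81 mm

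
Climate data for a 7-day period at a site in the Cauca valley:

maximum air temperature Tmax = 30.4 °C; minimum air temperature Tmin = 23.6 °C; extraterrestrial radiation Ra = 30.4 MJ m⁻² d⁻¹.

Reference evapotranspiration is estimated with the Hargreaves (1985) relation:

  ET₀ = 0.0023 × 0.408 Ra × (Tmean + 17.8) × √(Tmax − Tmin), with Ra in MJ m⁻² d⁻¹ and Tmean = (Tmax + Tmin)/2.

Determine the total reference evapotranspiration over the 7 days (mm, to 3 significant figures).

Tmean = (30.4 + 23.6)/2 = 27.00 °C
0.408 Ra = 0.408 × 30.4 = 12.4032 mm/d equivalent
ET₀ = 0.0023 × 12.4032 × (27.00 + 17.8) × √6.8 = 0.0023 × 12.4032 × 44.80 × 2.6077 = 3.3327 mm/d
Over 7 days: 3.3327 × 7 = 23.329 mm

23.3 mm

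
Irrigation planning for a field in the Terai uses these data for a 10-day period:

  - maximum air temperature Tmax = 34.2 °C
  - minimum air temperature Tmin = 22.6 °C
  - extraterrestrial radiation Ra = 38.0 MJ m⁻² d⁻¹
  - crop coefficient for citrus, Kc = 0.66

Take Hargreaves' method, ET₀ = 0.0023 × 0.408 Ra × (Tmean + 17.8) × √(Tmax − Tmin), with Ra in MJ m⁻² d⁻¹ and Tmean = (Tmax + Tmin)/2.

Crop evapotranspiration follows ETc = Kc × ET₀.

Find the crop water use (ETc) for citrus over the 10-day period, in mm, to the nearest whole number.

Tmean = (34.2 + 22.6)/2 = 28.40 °C
0.408 Ra = 0.408 × 38.0 = 15.5040 mm/d equivalent
ET₀ = 0.0023 × 15.5040 × (28.40 + 17.8) × √11.6 = 0.0023 × 15.5040 × 46.20 × 3.4059 = 5.6111 mm/d
ETc = Kc × ET₀ = 0.66 × 5.6111 = 3.7033 mm/d
Over 10 days: 3.7033 × 10 = 37.033 mm

37 mm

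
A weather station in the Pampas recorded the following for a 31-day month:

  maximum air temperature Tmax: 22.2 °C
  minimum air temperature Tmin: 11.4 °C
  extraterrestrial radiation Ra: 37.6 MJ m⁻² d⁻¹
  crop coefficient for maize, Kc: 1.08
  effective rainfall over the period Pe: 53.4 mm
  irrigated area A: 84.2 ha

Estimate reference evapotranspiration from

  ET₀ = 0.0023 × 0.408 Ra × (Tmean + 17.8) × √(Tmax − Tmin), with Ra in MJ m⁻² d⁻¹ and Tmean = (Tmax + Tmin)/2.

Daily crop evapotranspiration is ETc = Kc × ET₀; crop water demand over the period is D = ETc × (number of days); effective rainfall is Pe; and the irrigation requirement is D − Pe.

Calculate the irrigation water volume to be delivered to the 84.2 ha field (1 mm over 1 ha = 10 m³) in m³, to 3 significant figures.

Tmean = (22.2 + 11.4)/2 = 16.80 °C
0.408 Ra = 0.408 × 37.6 = 15.3408 mm/d equivalent
ET₀ = 0.0023 × 15.3408 × (16.80 + 17.8) × √10.8 = 0.0023 × 15.3408 × 34.60 × 3.2863 = 4.0120 mm/d
ETc = Kc × ET₀ = 1.08 × 4.0120 = 4.3330 mm/d
Crop demand D = ETc × 31 d = 4.3330 × 31 = 134.323 mm
D − Pe = 134.323 − 53.4 = 80.923 mm
Volume = 80.923 mm × 84.2 ha × 10 = 68137.2 m³

68100 m³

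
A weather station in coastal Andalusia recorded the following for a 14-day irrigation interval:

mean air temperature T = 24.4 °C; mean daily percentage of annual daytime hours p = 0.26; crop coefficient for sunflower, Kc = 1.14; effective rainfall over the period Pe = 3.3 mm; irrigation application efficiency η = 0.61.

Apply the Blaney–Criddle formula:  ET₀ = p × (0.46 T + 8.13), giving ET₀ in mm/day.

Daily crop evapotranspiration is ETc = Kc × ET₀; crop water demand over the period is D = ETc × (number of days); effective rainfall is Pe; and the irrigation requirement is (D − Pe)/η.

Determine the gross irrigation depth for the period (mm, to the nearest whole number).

126 mm

ET₀ = 0.26 × (0.46 × 24.4 + 8.13) = 0.26 × 19.354 = 5.0320 mm/d
ETc = Kc × ET₀ = 1.14 × 5.0320 = 5.7365 mm/d
Crop demand D = ETc × 14 d = 5.7365 × 14 = 80.311 mm
D − Pe = 80.311 − 3.3 = 77.011 mm
Gross irrigation = 77.011 / 0.61 = 126.248 mm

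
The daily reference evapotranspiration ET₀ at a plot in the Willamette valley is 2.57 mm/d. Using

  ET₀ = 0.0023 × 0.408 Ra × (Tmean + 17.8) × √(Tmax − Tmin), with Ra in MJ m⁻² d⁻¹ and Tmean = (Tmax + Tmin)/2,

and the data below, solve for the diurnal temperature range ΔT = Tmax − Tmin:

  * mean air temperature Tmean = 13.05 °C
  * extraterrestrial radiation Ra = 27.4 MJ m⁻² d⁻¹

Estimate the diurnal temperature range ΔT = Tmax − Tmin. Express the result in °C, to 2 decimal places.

√ΔT = ET₀ / [0.0023 × 0.408 × Ra × (Tmean+17.8)] = 2.57 / (0.0023 × 11.1792 × 30.85) = 3.2400
ΔT = 3.2400² = 10.498 °C

10.50 °C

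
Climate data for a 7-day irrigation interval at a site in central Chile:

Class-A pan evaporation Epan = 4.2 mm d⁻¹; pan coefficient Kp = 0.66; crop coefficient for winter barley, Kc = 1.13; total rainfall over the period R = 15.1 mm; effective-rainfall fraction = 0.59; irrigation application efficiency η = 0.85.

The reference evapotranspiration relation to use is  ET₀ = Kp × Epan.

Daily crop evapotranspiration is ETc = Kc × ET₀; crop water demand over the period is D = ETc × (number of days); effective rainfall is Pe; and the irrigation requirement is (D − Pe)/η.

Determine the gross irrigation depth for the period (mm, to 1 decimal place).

15.3 mm

ET₀ = 0.66 × 4.2 = 2.7720 mm/d
ETc = Kc × ET₀ = 1.13 × 2.7720 = 3.1324 mm/d
Crop demand D = ETc × 7 d = 3.1324 × 7 = 21.927 mm
Pe = 0.59 × 15.1 = 8.909 mm
D − Pe = 21.927 − 8.909 = 13.018 mm
Gross irrigation = 13.018 / 0.85 = 15.315 mm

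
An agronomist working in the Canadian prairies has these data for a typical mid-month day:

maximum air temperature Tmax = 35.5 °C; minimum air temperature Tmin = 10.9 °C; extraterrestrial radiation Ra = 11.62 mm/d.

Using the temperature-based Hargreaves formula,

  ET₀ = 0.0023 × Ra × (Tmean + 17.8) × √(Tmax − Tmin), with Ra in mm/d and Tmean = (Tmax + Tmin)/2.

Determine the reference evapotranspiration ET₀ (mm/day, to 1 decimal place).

Tmean = (35.5 + 10.9)/2 = 23.20 °C
ET₀ = 0.0023 × 11.62 × (23.20 + 17.8) × √24.6 = 0.0023 × 11.62 × 41.00 × 4.9598 = 5.4348 mm/d

5.4 mm/day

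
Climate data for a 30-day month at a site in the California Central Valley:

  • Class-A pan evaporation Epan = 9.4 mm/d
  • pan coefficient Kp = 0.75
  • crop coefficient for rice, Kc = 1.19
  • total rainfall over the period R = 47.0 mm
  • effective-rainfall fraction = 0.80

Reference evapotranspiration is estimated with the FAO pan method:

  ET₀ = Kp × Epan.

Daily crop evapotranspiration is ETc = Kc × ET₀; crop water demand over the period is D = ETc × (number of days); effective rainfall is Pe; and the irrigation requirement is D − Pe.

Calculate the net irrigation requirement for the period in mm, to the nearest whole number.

ET₀ = 0.75 × 9.4 = 7.0500 mm/d
ETc = Kc × ET₀ = 1.19 × 7.0500 = 8.3895 mm/d
Crop demand D = ETc × 30 d = 8.3895 × 30 = 251.685 mm
Pe = 0.80 × 47.0 = 37.600 mm
D − Pe = 251.685 − 37.600 = 214.085 mm

214 mm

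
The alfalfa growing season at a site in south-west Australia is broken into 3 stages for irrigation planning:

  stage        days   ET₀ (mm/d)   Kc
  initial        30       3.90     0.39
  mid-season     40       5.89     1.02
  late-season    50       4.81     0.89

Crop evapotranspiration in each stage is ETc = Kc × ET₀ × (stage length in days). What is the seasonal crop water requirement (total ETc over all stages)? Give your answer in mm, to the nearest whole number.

initial: 0.39 × 3.90 × 30 = 45.63 mm
mid-season: 1.02 × 5.89 × 40 = 240.31 mm
late-season: 0.89 × 4.81 × 50 = 214.05 mm
Seasonal total = 499.99 mm

500 mm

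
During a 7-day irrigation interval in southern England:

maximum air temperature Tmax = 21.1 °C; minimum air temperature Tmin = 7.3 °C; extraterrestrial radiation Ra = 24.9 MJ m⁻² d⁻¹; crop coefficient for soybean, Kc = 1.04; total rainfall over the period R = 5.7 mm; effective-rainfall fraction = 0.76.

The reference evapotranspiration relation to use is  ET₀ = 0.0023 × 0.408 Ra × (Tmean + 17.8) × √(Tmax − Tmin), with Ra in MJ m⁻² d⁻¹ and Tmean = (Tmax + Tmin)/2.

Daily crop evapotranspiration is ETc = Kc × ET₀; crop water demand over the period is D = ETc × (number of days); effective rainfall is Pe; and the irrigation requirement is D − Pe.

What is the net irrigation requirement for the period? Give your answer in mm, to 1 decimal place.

Tmean = (21.1 + 7.3)/2 = 14.20 °C
0.408 Ra = 0.408 × 24.9 = 10.1592 mm/d equivalent
ET₀ = 0.0023 × 10.1592 × (14.20 + 17.8) × √13.8 = 0.0023 × 10.1592 × 32.00 × 3.7148 = 2.7776 mm/d
ETc = Kc × ET₀ = 1.04 × 2.7776 = 2.8887 mm/d
Crop demand D = ETc × 7 d = 2.8887 × 7 = 20.221 mm
Pe = 0.76 × 5.7 = 4.332 mm
D − Pe = 20.221 − 4.332 = 15.889 mm

15.9 mm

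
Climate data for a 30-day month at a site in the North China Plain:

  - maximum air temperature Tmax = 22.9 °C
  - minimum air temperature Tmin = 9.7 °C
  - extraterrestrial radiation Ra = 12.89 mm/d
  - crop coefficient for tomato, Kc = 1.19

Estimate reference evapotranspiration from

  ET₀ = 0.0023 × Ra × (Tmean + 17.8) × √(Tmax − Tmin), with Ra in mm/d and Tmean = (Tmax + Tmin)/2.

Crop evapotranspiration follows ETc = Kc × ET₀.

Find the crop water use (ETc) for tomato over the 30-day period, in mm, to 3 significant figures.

131 mm

Tmean = (22.9 + 9.7)/2 = 16.30 °C
ET₀ = 0.0023 × 12.89 × (16.30 + 17.8) × √13.2 = 0.0023 × 12.89 × 34.10 × 3.6332 = 3.6730 mm/d
ETc = Kc × ET₀ = 1.19 × 3.6730 = 4.3709 mm/d
Over 30 days: 4.3709 × 30 = 131.127 mm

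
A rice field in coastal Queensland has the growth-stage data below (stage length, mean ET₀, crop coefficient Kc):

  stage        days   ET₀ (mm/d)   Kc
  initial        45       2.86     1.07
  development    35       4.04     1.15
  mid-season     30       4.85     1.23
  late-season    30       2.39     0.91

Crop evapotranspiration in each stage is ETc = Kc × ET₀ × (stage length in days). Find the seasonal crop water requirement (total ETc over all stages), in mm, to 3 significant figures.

545 mm

initial: 1.07 × 2.86 × 45 = 137.71 mm
development: 1.15 × 4.04 × 35 = 162.61 mm
mid-season: 1.23 × 4.85 × 30 = 178.97 mm
late-season: 0.91 × 2.39 × 30 = 65.25 mm
Seasonal total = 544.54 mm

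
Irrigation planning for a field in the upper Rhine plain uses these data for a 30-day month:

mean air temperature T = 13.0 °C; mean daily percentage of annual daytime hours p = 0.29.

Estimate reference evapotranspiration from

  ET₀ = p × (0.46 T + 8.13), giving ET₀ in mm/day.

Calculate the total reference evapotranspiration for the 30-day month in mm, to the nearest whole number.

123 mm

ET₀ = 0.29 × (0.46 × 13.0 + 8.13) = 0.29 × 14.110 = 4.0919 mm/d
Monthly total = 4.0919 × 30 = 122.757 mm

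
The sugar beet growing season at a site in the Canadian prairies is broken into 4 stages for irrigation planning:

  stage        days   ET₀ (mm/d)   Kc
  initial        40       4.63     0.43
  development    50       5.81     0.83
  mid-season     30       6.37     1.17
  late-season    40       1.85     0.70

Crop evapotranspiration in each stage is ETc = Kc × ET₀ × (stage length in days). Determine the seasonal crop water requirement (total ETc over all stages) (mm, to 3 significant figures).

initial: 0.43 × 4.63 × 40 = 79.64 mm
development: 0.83 × 5.81 × 50 = 241.12 mm
mid-season: 1.17 × 6.37 × 30 = 223.59 mm
late-season: 0.70 × 1.85 × 40 = 51.80 mm
Seasonal total = 596.15 mm

596 mm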